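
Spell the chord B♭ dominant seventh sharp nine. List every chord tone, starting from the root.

B♭ dominant seventh sharp nine: dominant seventh sharp nine on B-flat.
root → B-flat
3rd (major 3rd) → D
5th (perfect 5th) → F
7th (minor 7th) → A-flat
9th (augmented 9th) → C-sharp

B-flat, D, F, A-flat, C-sharp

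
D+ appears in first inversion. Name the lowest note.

F#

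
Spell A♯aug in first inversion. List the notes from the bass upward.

C𝄪  E𝄪  A♯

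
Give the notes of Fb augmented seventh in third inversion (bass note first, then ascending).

E𝄫, F♭, A♭, C

Fb augmented seventh = F♭–A♭–C–E𝄫; third inversion → seventh (E𝄫) lowest.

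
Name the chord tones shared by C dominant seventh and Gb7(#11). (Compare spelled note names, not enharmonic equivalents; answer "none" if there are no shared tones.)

C dominant seventh: C E G Bb
Gb7(#11): Gb Bb Db Fb C
Common to both → C, Bb.

C – Bb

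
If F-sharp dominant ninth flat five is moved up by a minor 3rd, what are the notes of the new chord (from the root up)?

A C-sharp E-flat G B

Transposed root: F-sharp → A (minor 3rd up). So we spell A dominant ninth flat five:
- root: A
- major 3rd: C-sharp
- diminished 5th: E-flat
- minor 7th: G
- major 9th: B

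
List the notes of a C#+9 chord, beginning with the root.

C#+9: dominant ninth sharp five on C#.
root → C#
3rd (major 3rd) → E#
5th (augmented 5th) → G##
7th (minor 7th) → B
9th (major 9th) → D#

C# E# G## B D#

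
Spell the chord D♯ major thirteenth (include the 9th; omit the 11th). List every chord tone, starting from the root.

D-sharp, F-double-sharp, A-sharp, C-double-sharp, E-sharp, B-sharp

Root D-sharp, quality major thirteenth:
- root: D-sharp
- major 3rd: F-double-sharp
- perfect 5th: A-sharp
- major 7th: C-double-sharp
- major 9th: E-sharp
- major 13th: B-sharp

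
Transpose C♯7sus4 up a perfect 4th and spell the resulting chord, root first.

F#  B  C#  E

C# up a perfect 4th → F#. New chord: F# dominant seventh suspended fourth.
F# — root
B — perfect 4th
C# — perfect 5th
E — minor 7th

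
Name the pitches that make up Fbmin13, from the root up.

F♭, A𝄫, C♭, E𝄫, G♭, B𝄫, D♭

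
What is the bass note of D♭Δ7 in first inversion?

D♭Δ7 = Db–F–Ab–C. First inversion → third in the bass = F.

F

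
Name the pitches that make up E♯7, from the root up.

E♯, G𝄪, B♯, D♯

E♯7: dominant seventh on E♯.
E♯ — root
G𝄪 — major 3rd
B♯ — perfect 5th
D♯ — minor 7th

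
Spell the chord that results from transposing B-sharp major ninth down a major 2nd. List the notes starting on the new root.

A major 2nd down from B-sharp is A-sharp, so the new chord is A-sharp major ninth.
root → A-sharp
3rd (major 3rd) → C-double-sharp
5th (perfect 5th) → E-sharp
7th (major 7th) → G-double-sharp
9th (major 9th) → B-sharp

A-sharp  C-double-sharp  E-sharp  G-double-sharp  B-sharp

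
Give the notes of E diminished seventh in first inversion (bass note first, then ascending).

In root position, E diminished seventh is E–G–B-flat–D-flat.
First inversion puts the third (G) in the bass.

G, B-flat, D-flat, E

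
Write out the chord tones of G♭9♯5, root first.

Gb  Bb  D  Fb  Ab

Root Gb, quality dominant ninth sharp five:
Gb — root
Bb — major 3rd
D — augmented 5th
Fb — minor 7th
Ab — major 9th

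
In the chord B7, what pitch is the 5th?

F#

B7 is built on B; its 5th is a perfect 5th above the root.
A fifth above B uses the letter F, and the perfect 5th above B is F#.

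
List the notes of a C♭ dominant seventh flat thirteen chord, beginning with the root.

C-flat – E-flat – G-flat – B-double-flat – A-double-flat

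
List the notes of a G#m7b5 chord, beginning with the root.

G#, B, D, F#

G#m7b5: half-diminished seventh on G#.
Root: G#
Minor 3rd (3rd): B
Diminished 5th (5th): D
Minor 7th (7th): F#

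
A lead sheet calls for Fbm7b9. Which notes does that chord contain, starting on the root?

Fb  Abb  Cb  Ebb  Gbb

Fbm7b9: minor seventh flat nine on Fb.
Fb — root
Abb — minor 3rd
Cb — perfect 5th
Ebb — minor 7th
Gbb — minor 9th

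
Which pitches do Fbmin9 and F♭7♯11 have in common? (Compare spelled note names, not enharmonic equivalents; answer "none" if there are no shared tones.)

F♭, C♭, E𝄫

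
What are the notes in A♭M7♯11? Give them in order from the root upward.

Ab, C, Eb, G, D

A♭M7♯11 is a major seventh sharp eleven built on Ab.
Ab — root
C — major 3rd
Eb — perfect 5th
G — major 7th
D — augmented 11th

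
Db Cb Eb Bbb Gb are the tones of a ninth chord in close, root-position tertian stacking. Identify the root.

Cb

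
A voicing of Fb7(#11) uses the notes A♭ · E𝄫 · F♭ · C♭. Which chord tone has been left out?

The full Fb7(#11) chord is F♭, A♭, C♭, E𝄫, B♭.
Comparing with the voicing, the augmented 11th (11th) — B♭ — is absent.

B♭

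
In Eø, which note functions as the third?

Root of Eø = E. The 3rd is a minor 3rd: E up a minor 3rd → G.

G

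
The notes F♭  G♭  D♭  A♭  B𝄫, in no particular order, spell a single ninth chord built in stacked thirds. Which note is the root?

G♭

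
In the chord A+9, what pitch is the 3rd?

C#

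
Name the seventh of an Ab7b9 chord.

G♭

Ab7b9 is built on A♭; its 7th is a minor 7th above the root.
A seventh above A uses the letter G, and the minor 7th above A♭ is G♭.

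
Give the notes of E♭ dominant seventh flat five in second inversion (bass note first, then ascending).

B𝄫 D♭ E♭ G

E♭ dominant seventh flat five = E♭–G–B𝄫–D♭; second inversion → fifth (B𝄫) lowest.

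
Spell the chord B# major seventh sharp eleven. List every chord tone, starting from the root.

B-sharp  D-double-sharp  F-double-sharp  A-double-sharp  E-double-sharp

B# major seventh sharp eleven is a major seventh sharp eleven built on B-sharp.
B-sharp — root
D-double-sharp — major 3rd
F-double-sharp — perfect 5th
A-double-sharp — major 7th
E-double-sharp — augmented 11th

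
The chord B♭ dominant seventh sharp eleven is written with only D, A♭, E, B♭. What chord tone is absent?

F

B♭ dominant seventh sharp eleven = B♭, D, F, A♭, E. The voicing lacks the 5th (perfect 5th), F.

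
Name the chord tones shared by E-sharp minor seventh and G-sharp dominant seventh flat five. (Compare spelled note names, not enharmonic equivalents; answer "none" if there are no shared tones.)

G-sharp, B-sharp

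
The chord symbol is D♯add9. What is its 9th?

E#

Root of D♯add9 = D#. The 9th is a major 9th: D# up a major 9th → E#.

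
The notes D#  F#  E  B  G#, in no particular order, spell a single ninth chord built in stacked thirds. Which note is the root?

Arranged so that each adjacent pair is a third by letter name: E – G# – B – D# – F#.
The bottom of that stack, E, is the root (this is E major ninth).

E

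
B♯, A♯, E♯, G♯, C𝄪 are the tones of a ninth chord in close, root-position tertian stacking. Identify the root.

Stacking in thirds gives A♯ – C𝄪 – E♯ – G♯ – B♯, so A♯ is the root — A♯ dominant ninth.

A♯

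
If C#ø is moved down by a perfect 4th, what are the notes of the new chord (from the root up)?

A perfect 4th down from C♯ is G♯, so the new chord is G♯ half-diminished seventh.
root → G♯
3rd (minor 3rd) → B
5th (diminished 5th) → D
7th (minor 7th) → F♯

G♯, B, D, F♯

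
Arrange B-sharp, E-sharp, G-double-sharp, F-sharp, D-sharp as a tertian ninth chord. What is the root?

E-sharp

Arranged so that each adjacent pair is a third by letter name: E-sharp – G-double-sharp – B-sharp – D-sharp – F-sharp.
The bottom of that stack, E-sharp, is the root (this is E-sharp dominant seventh flat nine).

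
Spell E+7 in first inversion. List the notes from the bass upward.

G#, B#, D, E

E+7 = E–G#–B#–D; first inversion → third (G#) lowest.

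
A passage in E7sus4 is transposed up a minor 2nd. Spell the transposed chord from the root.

A minor 2nd up from E is F, so the new chord is F dominant seventh suspended fourth.
root → F
4th (perfect 4th) → Bb
5th (perfect 5th) → C
7th (minor 7th) → Eb

F Bb C Eb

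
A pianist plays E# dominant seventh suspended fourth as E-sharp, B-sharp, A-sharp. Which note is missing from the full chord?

D-sharp

The full E# dominant seventh suspended fourth chord is E-sharp, A-sharp, B-sharp, D-sharp.
Comparing with the voicing, the minor 7th (7th) — D-sharp — is absent.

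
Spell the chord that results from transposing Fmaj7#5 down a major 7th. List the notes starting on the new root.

Gb Bb D F

A major 7th down from F is Gb, so the new chord is Gb augmented major seventh.
Root: Gb
Major 3rd (3rd): Bb
Augmented 5th (5th): D
Major 7th (7th): F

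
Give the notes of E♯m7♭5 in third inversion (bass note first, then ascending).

D#, E#, G#, B

E♯m7♭5 = E#–G#–B–D#; third inversion → seventh (D#) lowest.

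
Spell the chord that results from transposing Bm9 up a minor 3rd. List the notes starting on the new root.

D  F  A  C  E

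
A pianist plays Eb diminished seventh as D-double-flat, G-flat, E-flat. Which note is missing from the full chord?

Eb diminished seventh = E-flat, G-flat, B-double-flat, D-double-flat. The voicing lacks the 5th (diminished 5th), B-double-flat.

B-double-flat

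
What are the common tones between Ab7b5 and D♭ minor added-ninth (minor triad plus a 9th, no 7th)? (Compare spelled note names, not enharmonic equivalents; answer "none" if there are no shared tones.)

A♭

Ab7b5 = A♭, C, E𝄫, G♭.
D♭ minor added-ninth = D♭, F♭, A♭, E♭.
Shared: A♭.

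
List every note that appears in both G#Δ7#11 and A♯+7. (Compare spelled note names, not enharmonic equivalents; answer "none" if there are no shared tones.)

G#  C##

G#Δ7#11 = G#, B#, D#, F##, C##.
A♯+7 = A#, C##, E##, G#.
Shared: G#, C##.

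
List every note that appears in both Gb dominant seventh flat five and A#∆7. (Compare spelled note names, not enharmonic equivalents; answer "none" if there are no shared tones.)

none

Gb dominant seventh flat five = G♭, B♭, D𝄫, F♭.
A#∆7 = A♯, C𝄪, E♯, G𝄪.
Shared: none.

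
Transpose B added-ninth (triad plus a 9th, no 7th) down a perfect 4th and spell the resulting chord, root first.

F-sharp  A-sharp  C-sharp  G-sharp

B down a perfect 4th → F-sharp. New chord: F-sharp added-ninth.
- root: F-sharp
- major 3rd: A-sharp
- perfect 5th: C-sharp
- major 9th: G-sharp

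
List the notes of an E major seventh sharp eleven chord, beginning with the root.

Root E, quality major seventh sharp eleven:
root → E
3rd (major 3rd) → G-sharp
5th (perfect 5th) → B
7th (major 7th) → D-sharp
11th (augmented 11th) → A-sharp

E – G-sharp – B – D-sharp – A-sharp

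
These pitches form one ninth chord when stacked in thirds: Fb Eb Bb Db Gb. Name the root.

Arranged so that each adjacent pair is a third by letter name: Eb – Gb – Bb – Db – Fb.
The bottom of that stack, Eb, is the root (this is Eb minor seventh flat nine).

Eb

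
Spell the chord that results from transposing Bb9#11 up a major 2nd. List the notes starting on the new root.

Bb up a major 2nd → C. New chord: C dominant ninth sharp eleven.
root → C
3rd (major 3rd) → E
5th (perfect 5th) → G
7th (minor 7th) → Bb
9th (major 9th) → D
11th (augmented 11th) → F#

C – E – G – Bb – D – F#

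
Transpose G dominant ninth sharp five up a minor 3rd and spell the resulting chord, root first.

A minor 3rd up from G is Bb, so the new chord is Bb dominant ninth sharp five.
- root: Bb
- major 3rd: D
- augmented 5th: F#
- minor 7th: Ab
- major 9th: C

Bb – D – F# – Ab – C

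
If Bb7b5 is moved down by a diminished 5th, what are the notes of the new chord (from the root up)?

E, G♯, B♭, D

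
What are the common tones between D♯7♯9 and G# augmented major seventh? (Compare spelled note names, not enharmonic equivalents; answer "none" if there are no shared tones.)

D♯7♯9 = D#, F##, A#, C#, E##.
G# augmented major seventh = G#, B#, D##, F##.
Shared: F##.

F##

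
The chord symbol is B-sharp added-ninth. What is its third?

D-double-sharp

Root of B-sharp added-ninth = B-sharp. The 3rd is a major 3rd: B-sharp up a major 3rd → D-double-sharp.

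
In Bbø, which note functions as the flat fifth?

Bbø is built on Bb; its 5th is a diminished 5th above the root.
A fifth above B uses the letter F, and the diminished 5th above Bb is Fb.

Fb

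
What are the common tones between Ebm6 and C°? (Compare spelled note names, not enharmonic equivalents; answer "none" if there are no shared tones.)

Eb – Gb – C

Ebm6 = Eb, Gb, Bb, C.
C° = C, Eb, Gb.
Shared: Eb, Gb, C.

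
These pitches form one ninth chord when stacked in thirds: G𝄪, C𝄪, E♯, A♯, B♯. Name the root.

Arranged so that each adjacent pair is a third by letter name: A♯ – C𝄪 – E♯ – G𝄪 – B♯.
The bottom of that stack, A♯, is the root (this is A♯ major ninth).

A♯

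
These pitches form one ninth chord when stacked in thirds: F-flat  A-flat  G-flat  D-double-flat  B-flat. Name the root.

Arranged so that each adjacent pair is a third by letter name: G-flat – B-flat – D-double-flat – F-flat – A-flat.
The bottom of that stack, G-flat, is the root (this is G-flat dominant ninth flat five).

G-flat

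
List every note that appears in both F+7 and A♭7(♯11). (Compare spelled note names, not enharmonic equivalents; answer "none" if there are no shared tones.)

Eb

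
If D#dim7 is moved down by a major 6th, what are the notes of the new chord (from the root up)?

F♯ A C E♭

Transposed root: D♯ → F♯ (major 6th down). So we spell F♯ diminished seventh:
F♯ — root
A — minor 3rd
C — diminished 5th
E♭ — diminished 7th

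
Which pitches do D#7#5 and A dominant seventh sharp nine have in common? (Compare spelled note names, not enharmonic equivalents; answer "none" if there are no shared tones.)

D#7#5: D# F## A## C#
A dominant seventh sharp nine: A C# E G B#
Common to both → C#.

C#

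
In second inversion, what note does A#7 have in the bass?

A#7 in root position is A♯–C𝄪–E♯–G♯.
Second inversion places the fifth in the bass, which is E♯.

E♯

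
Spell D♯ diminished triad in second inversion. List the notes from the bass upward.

A, D-sharp, F-sharp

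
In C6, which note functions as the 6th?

A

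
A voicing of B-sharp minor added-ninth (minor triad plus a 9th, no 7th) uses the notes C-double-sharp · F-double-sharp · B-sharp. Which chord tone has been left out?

B-sharp minor added-ninth = B-sharp, D-sharp, F-double-sharp, C-double-sharp. The voicing lacks the 3rd (minor 3rd), D-sharp.

D-sharp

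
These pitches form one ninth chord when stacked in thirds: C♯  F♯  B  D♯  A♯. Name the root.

Stacking in thirds gives B – D♯ – F♯ – A♯ – C♯, so B is the root — B major ninth.

B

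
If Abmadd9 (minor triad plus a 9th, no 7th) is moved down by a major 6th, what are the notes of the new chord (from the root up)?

A major 6th down from Ab is Cb, so the new chord is Cb minor added-ninth.
- root: Cb
- minor 3rd: Ebb
- perfect 5th: Gb
- major 9th: Db

Cb  Ebb  Gb  Db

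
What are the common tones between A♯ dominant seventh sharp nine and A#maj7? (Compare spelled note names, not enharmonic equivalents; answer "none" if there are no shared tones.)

A#, C##, E#

A♯ dominant seventh sharp nine = A#, C##, E#, G#, B##.
A#maj7 = A#, C##, E#, G##.
Shared: A#, C##, E#.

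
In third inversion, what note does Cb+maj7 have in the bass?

Cb+maj7 in root position is Cb–Eb–G–Bb.
Third inversion places the seventh in the bass, which is Bb.

Bb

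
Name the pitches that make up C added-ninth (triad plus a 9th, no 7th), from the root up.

C – E – G – D

C added-ninth is an added-ninth built on C.
- root: C
- major 3rd: E
- perfect 5th: G
- major 9th: D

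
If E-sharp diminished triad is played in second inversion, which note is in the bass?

B

E-sharp diminished triad = E#–G#–B. Second inversion → fifth in the bass = B.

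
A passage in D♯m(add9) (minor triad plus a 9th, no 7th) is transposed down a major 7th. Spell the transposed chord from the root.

D# down a major 7th → E. New chord: E minor added-ninth.
- root: E
- minor 3rd: G
- perfect 5th: B
- major 9th: F#

E – G – B – F#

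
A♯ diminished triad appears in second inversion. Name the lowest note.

A♯ diminished triad in root position is A#–C#–E.
Second inversion places the fifth in the bass, which is E.

E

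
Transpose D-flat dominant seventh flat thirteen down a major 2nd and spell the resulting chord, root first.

A major 2nd down from D-flat is C-flat, so the new chord is C-flat dominant seventh flat thirteen.
C-flat — root
E-flat — major 3rd
G-flat — perfect 5th
B-double-flat — minor 7th
A-double-flat — minor 13th

C-flat E-flat G-flat B-double-flat A-double-flat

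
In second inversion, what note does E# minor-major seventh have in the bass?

E# minor-major seventh = E♯–G♯–B♯–D𝄪. Second inversion → fifth in the bass = B♯.

B♯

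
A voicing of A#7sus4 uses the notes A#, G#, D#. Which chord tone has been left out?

E#

A#7sus4 = A#, D#, E#, G#. The voicing lacks the 5th (perfect 5th), E#.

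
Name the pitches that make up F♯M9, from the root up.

F# – A# – C# – E# – G#

Root F#, quality major ninth:
Root: F#
Major 3rd (3rd): A#
Perfect 5th (5th): C#
Major 7th (7th): E#
Major 9th (9th): G#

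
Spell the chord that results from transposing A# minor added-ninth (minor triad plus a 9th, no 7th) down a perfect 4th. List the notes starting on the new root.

Transposed root: A# → E# (perfect 4th down). So we spell E# minor added-ninth:
E# — root
G# — minor 3rd
B# — perfect 5th
F## — major 9th

E#, G#, B#, F##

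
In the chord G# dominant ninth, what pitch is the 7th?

F-sharp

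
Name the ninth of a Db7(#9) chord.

E

Db7(#9) is built on Db; its 9th is an augmented 9th above the root.
A second above D uses the letter E, and the augmented 9th above Db is E.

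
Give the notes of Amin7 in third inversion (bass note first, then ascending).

G, A, C, E

Amin7 = A–C–E–G; third inversion → seventh (G) lowest.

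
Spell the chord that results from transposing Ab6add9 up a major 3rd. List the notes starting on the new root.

C, E, G, A, D

Transposed root: Ab → C (major 3rd up). So we spell C six-nine:
- root: C
- major 3rd: E
- perfect 5th: G
- major 6th: A
- major 9th: D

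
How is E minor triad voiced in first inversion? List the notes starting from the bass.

E minor triad = E–G–B; first inversion → third (G) lowest.

G  B  E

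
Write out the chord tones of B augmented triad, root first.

B augmented triad is an augmented triad built on B.
Root: B
Major 3rd (3rd): D#
Augmented 5th (5th): F##

B  D#  F##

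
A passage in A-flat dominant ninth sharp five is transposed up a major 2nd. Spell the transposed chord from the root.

Ab up a major 2nd → Bb. New chord: Bb dominant ninth sharp five.
root → Bb
3rd (major 3rd) → D
5th (augmented 5th) → F#
7th (minor 7th) → Ab
9th (major 9th) → C

Bb  D  F#  Ab  C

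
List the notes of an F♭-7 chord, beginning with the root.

F♭-7 is a minor seventh built on Fb.
- root: Fb
- minor 3rd: Abb
- perfect 5th: Cb
- minor 7th: Ebb

Fb Abb Cb Ebb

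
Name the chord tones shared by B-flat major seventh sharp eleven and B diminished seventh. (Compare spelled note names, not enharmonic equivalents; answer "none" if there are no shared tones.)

D – F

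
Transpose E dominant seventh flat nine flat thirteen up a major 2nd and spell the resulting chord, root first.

F-sharp A-sharp C-sharp E G D

A major 2nd up from E is F-sharp, so the new chord is F-sharp dominant seventh flat nine flat thirteen.
Root: F-sharp
Major 3rd (3rd): A-sharp
Perfect 5th (5th): C-sharp
Minor 7th (7th): E
Minor 9th (9th): G
Minor 13th (13th): D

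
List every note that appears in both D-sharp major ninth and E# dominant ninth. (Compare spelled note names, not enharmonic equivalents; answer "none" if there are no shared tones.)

D♯  F𝄪  E♯

D-sharp major ninth: D♯ F𝄪 A♯ C𝄪 E♯
E# dominant ninth: E♯ G𝄪 B♯ D♯ F𝄪
Common to both → D♯, F𝄪, E♯.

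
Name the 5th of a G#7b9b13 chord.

D#

G#7b9b13 is built on G#; its 5th is a perfect 5th above the root.
A fifth above G uses the letter D, and the perfect 5th above G# is D#.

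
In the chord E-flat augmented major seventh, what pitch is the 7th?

Root of E-flat augmented major seventh = E♭. The 7th is a major 7th: E♭ up a major 7th → D.

D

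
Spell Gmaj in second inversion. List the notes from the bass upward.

D  G  B

Gmaj = G–B–D; second inversion → fifth (D) lowest.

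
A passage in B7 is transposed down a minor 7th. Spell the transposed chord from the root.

Transposed root: B → C♯ (minor 7th down). So we spell C♯ dominant seventh:
- root: C♯
- major 3rd: E♯
- perfect 5th: G♯
- minor 7th: B

C♯  E♯  G♯  B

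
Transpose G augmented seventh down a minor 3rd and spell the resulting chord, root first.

A minor 3rd down from G is E, so the new chord is E augmented seventh.
root → E
3rd (major 3rd) → G#
5th (augmented 5th) → B#
7th (minor 7th) → D

E  G#  B#  D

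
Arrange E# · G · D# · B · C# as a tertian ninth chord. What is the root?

Stacking in thirds gives C# – E# – G – B – D#, so C# is the root — C# dominant ninth flat five.

C#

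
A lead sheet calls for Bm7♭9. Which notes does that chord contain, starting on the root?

B D F♯ A C

Bm7♭9 is a minor seventh flat nine built on B.
Root: B
Minor 3rd (3rd): D
Perfect 5th (5th): F♯
Minor 7th (7th): A
Minor 9th (9th): C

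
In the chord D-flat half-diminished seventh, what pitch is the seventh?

C-flat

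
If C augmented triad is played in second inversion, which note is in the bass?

G-sharp

C augmented triad = C–E–G-sharp. Second inversion → fifth in the bass = G-sharp.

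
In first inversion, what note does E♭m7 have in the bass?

E♭m7 = Eb–Gb–Bb–Db. First inversion → third in the bass = Gb.

Gb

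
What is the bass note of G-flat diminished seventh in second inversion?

G-flat diminished seventh in root position is Gb–Bbb–Dbb–Fbb.
Second inversion places the fifth in the bass, which is Dbb.

Dbb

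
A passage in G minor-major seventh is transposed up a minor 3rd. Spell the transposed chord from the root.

Bb  Db  F  A

Transposed root: G → Bb (minor 3rd up). So we spell Bb minor-major seventh:
Root: Bb
Minor 3rd (3rd): Db
Perfect 5th (5th): F
Major 7th (7th): A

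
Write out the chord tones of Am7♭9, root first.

Am7♭9 is a minor seventh flat nine built on A.
- root: A
- minor 3rd: C
- perfect 5th: E
- minor 7th: G
- minor 9th: Bb

A, C, E, G, Bb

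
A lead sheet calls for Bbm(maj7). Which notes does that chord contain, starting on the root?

B♭, D♭, F, A

Bbm(maj7) is a minor-major seventh built on B♭.
B♭ — root
D♭ — minor 3rd
F — perfect 5th
A — major 7th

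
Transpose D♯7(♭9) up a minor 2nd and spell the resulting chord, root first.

E  G#  B  D  F

D# up a minor 2nd → E. New chord: E dominant seventh flat nine.
Root: E
Major 3rd (3rd): G#
Perfect 5th (5th): B
Minor 7th (7th): D
Minor 9th (9th): F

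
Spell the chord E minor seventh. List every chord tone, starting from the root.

Root E, quality minor seventh:
Root: E
Minor 3rd (3rd): G
Perfect 5th (5th): B
Minor 7th (7th): D

E – G – B – D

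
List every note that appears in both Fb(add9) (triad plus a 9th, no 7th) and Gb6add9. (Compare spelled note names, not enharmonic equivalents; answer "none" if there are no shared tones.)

Fb(add9): Fb Ab Cb Gb
Gb6add9: Gb Bb Db Eb Ab
Common to both → Ab, Gb.

Ab, Gb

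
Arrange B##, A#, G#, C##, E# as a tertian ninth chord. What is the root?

A#

Arranged so that each adjacent pair is a third by letter name: A# – C## – E# – G# – B##.
The bottom of that stack, A#, is the root (this is A# dominant seventh sharp nine).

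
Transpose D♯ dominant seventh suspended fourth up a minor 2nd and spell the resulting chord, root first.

E, A, B, D

Transposed root: D♯ → E (minor 2nd up). So we spell E dominant seventh suspended fourth:
Root: E
Perfect 4th (4th): A
Perfect 5th (5th): B
Minor 7th (7th): D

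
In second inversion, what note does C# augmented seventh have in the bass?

C# augmented seventh in root position is C-sharp–E-sharp–G-double-sharp–B.
Second inversion places the fifth in the bass, which is G-double-sharp.

G-double-sharp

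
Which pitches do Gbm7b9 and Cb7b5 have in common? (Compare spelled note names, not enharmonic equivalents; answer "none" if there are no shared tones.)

Gbm7b9 = Gb, Bbb, Db, Fb, Abb.
Cb7b5 = Cb, Eb, Gbb, Bbb.
Shared: Bbb.

Bbb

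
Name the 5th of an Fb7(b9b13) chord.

Cb

Fb7(b9b13) is built on Fb; its 5th is a perfect 5th above the root.
A fifth above F uses the letter C, and the perfect 5th above Fb is Cb.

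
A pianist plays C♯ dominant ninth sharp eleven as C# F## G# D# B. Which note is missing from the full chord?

E#

C♯ dominant ninth sharp eleven = C#, E#, G#, B, D#, F##. The voicing lacks the 3rd (major 3rd), E#.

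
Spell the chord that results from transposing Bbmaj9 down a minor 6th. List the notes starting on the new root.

D, F#, A, C#, E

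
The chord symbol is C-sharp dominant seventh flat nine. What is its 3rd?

Root of C-sharp dominant seventh flat nine = C-sharp. The 3rd is a major 3rd: C-sharp up a major 3rd → E-sharp.

E-sharp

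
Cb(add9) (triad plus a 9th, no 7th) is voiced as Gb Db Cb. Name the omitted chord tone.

Cb(add9) = Cb, Eb, Gb, Db. The voicing lacks the 3rd (major 3rd), Eb.

Eb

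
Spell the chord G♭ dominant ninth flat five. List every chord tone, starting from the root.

Gb Bb Dbb Fb Ab

Root Gb, quality dominant ninth flat five:
- root: Gb
- major 3rd: Bb
- diminished 5th: Dbb
- minor 7th: Fb
- major 9th: Ab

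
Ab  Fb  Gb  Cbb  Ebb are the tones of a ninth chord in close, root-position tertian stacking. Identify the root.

Fb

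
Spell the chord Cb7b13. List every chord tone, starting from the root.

Cb  Eb  Gb  Bbb  Abb

Cb7b13: dominant seventh flat thirteen on Cb.
root → Cb
3rd (major 3rd) → Eb
5th (perfect 5th) → Gb
7th (minor 7th) → Bbb
13th (minor 13th) → Abb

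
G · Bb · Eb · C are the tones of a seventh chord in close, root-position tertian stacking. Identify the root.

Stacking in thirds gives C – Eb – G – Bb, so C is the root — C minor seventh.

C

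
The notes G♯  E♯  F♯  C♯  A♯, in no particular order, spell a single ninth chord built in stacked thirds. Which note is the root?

Stacking in thirds gives F♯ – A♯ – C♯ – E♯ – G♯, so F♯ is the root — F♯ major ninth.

F♯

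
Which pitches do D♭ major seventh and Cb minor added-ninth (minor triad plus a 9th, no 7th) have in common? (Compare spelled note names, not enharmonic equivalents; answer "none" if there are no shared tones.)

D♭ major seventh: D-flat F A-flat C
Cb minor added-ninth: C-flat E-double-flat G-flat D-flat
Common to both → D-flat.

D-flat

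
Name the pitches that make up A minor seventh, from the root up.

A, C, E, G

A minor seventh: minor seventh on A.
root → A
3rd (minor 3rd) → C
5th (perfect 5th) → E
7th (minor 7th) → G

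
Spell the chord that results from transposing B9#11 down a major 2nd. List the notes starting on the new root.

B down a major 2nd → A. New chord: A dominant ninth sharp eleven.
root → A
3rd (major 3rd) → C#
5th (perfect 5th) → E
7th (minor 7th) → G
9th (major 9th) → B
11th (augmented 11th) → D#

A, C#, E, G, B, D#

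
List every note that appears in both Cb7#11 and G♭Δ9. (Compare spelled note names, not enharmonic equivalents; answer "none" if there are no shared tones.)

Cb7#11: C♭ E♭ G♭ B𝄫 F
G♭Δ9: G♭ B♭ D♭ F A♭
Common to both → G♭, F.

G♭ – F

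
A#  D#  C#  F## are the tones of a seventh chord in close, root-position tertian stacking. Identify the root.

D#

Stacking in thirds gives D# – F## – A# – C#, so D# is the root — D# dominant seventh.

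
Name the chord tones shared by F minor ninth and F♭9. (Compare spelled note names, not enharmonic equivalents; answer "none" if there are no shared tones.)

Ab

F minor ninth: F Ab C Eb G
F♭9: Fb Ab Cb Ebb Gb
Common to both → Ab.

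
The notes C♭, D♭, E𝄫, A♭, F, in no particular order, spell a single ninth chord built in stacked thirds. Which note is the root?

Arranged so that each adjacent pair is a third by letter name: D♭ – F – A♭ – C♭ – E𝄫.
The bottom of that stack, D♭, is the root (this is D♭ dominant seventh flat nine).

D♭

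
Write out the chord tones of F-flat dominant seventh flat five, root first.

Fb – Ab – Cbb – Ebb

F-flat dominant seventh flat five is a dominant seventh flat five built on Fb.
- root: Fb
- major 3rd: Ab
- diminished 5th: Cbb
- minor 7th: Ebb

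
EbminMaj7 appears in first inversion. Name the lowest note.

EbminMaj7 = Eb–Gb–Bb–D. First inversion → third in the bass = Gb.

Gb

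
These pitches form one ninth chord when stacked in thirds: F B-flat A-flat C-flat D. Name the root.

B-flat

Arranged so that each adjacent pair is a third by letter name: B-flat – D – F – A-flat – C-flat.
The bottom of that stack, B-flat, is the root (this is B-flat dominant seventh flat nine).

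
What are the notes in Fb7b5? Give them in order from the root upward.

Fb Ab Cbb Ebb

Fb7b5 is a dominant seventh flat five built on Fb.
Fb — root
Ab — major 3rd
Cbb — diminished 5th
Ebb — minor 7th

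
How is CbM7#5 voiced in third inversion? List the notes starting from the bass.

B♭ – C♭ – E♭ – G

CbM7#5 = C♭–E♭–G–B♭; third inversion → seventh (B♭) lowest.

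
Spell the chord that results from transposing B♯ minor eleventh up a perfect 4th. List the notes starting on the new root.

B-sharp up a perfect 4th → E-sharp. New chord: E-sharp minor eleventh.
- root: E-sharp
- minor 3rd: G-sharp
- perfect 5th: B-sharp
- minor 7th: D-sharp
- major 9th: F-double-sharp
- perfect 11th: A-sharp

E-sharp G-sharp B-sharp D-sharp F-double-sharp A-sharp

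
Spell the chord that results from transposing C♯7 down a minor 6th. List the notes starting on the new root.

A minor 6th down from C# is E#, so the new chord is E# dominant seventh.
Root: E#
Major 3rd (3rd): G##
Perfect 5th (5th): B#
Minor 7th (7th): D#

E# G## B# D#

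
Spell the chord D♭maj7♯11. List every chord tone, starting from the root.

D♭maj7♯11: major seventh sharp eleven on Db.
Db — root
F — major 3rd
Ab — perfect 5th
C — major 7th
G — augmented 11th

Db, F, Ab, C, G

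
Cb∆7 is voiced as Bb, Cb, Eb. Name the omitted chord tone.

Gb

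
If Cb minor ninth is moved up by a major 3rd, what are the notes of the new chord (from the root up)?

Eb, Gb, Bb, Db, F

Cb up a major 3rd → Eb. New chord: Eb minor ninth.
Eb — root
Gb — minor 3rd
Bb — perfect 5th
Db — minor 7th
F — major 9th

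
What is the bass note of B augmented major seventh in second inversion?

F-double-sharp

B augmented major seventh in root position is B–D-sharp–F-double-sharp–A-sharp.
Second inversion places the fifth in the bass, which is F-double-sharp.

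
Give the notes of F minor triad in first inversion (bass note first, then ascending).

In root position, F minor triad is F–A♭–C.
First inversion puts the third (A♭) in the bass.

A♭ C F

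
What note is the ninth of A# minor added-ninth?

B#

Root of A# minor added-ninth = A#. The 9th is a major 9th: A# up a major 9th → B#.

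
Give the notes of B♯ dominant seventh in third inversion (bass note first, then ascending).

B♯ dominant seventh = B#–D##–F##–A#; third inversion → seventh (A#) lowest.

A# – B# – D## – F##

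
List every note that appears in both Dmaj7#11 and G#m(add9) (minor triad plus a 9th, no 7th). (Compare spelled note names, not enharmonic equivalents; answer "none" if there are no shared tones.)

G#

Dmaj7#11 = D, F#, A, C#, G#.
G#m(add9) = G#, B, D#, A#.
Shared: G#.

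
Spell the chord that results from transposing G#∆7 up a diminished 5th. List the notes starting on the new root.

D – F♯ – A – C♯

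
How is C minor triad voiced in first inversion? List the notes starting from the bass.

E-flat, G, C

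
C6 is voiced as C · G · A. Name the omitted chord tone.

E

C6 = C, E, G, A. The voicing lacks the 3rd (major 3rd), E.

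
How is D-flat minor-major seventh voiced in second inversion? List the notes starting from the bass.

In root position, D-flat minor-major seventh is Db–Fb–Ab–C.
Second inversion puts the fifth (Ab) in the bass.

Ab  C  Db  Fb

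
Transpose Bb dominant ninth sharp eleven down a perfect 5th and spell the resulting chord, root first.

A perfect 5th down from B-flat is E-flat, so the new chord is E-flat dominant ninth sharp eleven.
Root: E-flat
Major 3rd (3rd): G
Perfect 5th (5th): B-flat
Minor 7th (7th): D-flat
Major 9th (9th): F
Augmented 11th (11th): A

E-flat, G, B-flat, D-flat, F, A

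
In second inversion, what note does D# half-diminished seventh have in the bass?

D# half-diminished seventh in root position is D♯–F♯–A–C♯.
Second inversion places the fifth in the bass, which is A.

A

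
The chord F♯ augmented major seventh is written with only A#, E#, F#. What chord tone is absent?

The full F♯ augmented major seventh chord is F#, A#, C##, E#.
Comparing with the voicing, the augmented 5th (5th) — C## — is absent.

C##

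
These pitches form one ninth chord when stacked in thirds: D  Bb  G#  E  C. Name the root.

C

Arranged so that each adjacent pair is a third by letter name: C – E – G# – Bb – D.
The bottom of that stack, C, is the root (this is C dominant ninth sharp five).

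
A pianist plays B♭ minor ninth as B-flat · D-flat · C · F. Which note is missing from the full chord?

A-flat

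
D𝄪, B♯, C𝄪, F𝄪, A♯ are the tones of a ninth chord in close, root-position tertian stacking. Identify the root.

Arranged so that each adjacent pair is a third by letter name: B♯ – D𝄪 – F𝄪 – A♯ – C𝄪.
The bottom of that stack, B♯, is the root (this is B♯ dominant ninth).

B♯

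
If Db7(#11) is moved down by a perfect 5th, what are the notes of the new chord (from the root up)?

A perfect 5th down from Db is Gb, so the new chord is Gb dominant seventh sharp eleven.
Gb — root
Bb — major 3rd
Db — perfect 5th
Fb — minor 7th
C — augmented 11th

Gb Bb Db Fb C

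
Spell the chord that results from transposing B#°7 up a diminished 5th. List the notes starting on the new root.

B♯ up a diminished 5th → F♯. New chord: F♯ diminished seventh.
Root: F♯
Minor 3rd (3rd): A
Diminished 5th (5th): C
Diminished 7th (7th): E♭

F♯, A, C, E♭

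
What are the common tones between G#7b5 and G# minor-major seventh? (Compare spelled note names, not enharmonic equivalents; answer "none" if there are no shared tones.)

G#

G#7b5: G# B# D F#
G# minor-major seventh: G# B D# F##
Common to both → G#.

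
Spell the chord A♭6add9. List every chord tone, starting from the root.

A♭, C, E♭, F, B♭

Root A♭, quality six-nine:
- root: A♭
- major 3rd: C
- perfect 5th: E♭
- major 6th: F
- major 9th: B♭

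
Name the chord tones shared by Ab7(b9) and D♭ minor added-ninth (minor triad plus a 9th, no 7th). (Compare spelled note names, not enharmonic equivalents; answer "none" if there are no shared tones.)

Ab7(b9) = A♭, C, E♭, G♭, B𝄫.
D♭ minor added-ninth = D♭, F♭, A♭, E♭.
Shared: A♭, E♭.

A♭ E♭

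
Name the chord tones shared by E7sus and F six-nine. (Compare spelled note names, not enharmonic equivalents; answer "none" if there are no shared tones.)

A – D

E7sus: E A B D
F six-nine: F A C D G
Common to both → A, D.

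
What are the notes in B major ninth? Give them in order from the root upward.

B – D-sharp – F-sharp – A-sharp – C-sharp

B major ninth is a major ninth built on B.
- root: B
- major 3rd: D-sharp
- perfect 5th: F-sharp
- major 7th: A-sharp
- major 9th: C-sharp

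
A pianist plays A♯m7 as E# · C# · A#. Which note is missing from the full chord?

G#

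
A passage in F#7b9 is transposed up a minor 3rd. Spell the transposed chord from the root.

F# up a minor 3rd → A. New chord: A dominant seventh flat nine.
root → A
3rd (major 3rd) → C#
5th (perfect 5th) → E
7th (minor 7th) → G
9th (minor 9th) → Bb

A – C# – E – G – Bb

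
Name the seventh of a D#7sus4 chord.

C♯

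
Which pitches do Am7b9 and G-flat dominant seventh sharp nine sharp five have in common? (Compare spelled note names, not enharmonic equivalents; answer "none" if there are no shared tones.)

Am7b9: A C E G Bb
G-flat dominant seventh sharp nine sharp five: Gb Bb D Fb A
Common to both → A, Bb.

A Bb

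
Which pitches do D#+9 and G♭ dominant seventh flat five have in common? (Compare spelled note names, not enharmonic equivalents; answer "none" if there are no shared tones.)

D#+9 = D♯, F𝄪, A𝄪, C♯, E♯.
G♭ dominant seventh flat five = G♭, B♭, D𝄫, F♭.
Shared: none.

none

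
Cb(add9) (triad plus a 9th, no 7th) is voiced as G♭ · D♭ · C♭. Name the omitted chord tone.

E♭

The full Cb(add9) chord is C♭, E♭, G♭, D♭.
Comparing with the voicing, the major 3rd (3rd) — E♭ — is absent.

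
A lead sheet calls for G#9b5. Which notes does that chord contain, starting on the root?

G# – B# – D – F# – A#

G#9b5: dominant ninth flat five on G#.
- root: G#
- major 3rd: B#
- diminished 5th: D
- minor 7th: F#
- major 9th: A#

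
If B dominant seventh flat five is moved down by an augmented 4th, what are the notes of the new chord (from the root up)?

An augmented 4th down from B is F, so the new chord is F dominant seventh flat five.
F — root
A — major 3rd
Cb — diminished 5th
Eb — minor 7th

F  A  Cb  Eb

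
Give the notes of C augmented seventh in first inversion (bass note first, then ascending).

C augmented seventh = C–E–G♯–B♭; first inversion → third (E) lowest.

E, G♯, B♭, C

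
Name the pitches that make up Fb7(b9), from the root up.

Fb, Ab, Cb, Ebb, Gbb

Fb7(b9) is a dominant seventh flat nine built on Fb.
root → Fb
3rd (major 3rd) → Ab
5th (perfect 5th) → Cb
7th (minor 7th) → Ebb
9th (minor 9th) → Gbb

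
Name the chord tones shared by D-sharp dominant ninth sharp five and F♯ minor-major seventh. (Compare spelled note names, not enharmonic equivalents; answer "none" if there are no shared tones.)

C-sharp – E-sharp

D-sharp dominant ninth sharp five = D-sharp, F-double-sharp, A-double-sharp, C-sharp, E-sharp.
F♯ minor-major seventh = F-sharp, A, C-sharp, E-sharp.
Shared: C-sharp, E-sharp.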